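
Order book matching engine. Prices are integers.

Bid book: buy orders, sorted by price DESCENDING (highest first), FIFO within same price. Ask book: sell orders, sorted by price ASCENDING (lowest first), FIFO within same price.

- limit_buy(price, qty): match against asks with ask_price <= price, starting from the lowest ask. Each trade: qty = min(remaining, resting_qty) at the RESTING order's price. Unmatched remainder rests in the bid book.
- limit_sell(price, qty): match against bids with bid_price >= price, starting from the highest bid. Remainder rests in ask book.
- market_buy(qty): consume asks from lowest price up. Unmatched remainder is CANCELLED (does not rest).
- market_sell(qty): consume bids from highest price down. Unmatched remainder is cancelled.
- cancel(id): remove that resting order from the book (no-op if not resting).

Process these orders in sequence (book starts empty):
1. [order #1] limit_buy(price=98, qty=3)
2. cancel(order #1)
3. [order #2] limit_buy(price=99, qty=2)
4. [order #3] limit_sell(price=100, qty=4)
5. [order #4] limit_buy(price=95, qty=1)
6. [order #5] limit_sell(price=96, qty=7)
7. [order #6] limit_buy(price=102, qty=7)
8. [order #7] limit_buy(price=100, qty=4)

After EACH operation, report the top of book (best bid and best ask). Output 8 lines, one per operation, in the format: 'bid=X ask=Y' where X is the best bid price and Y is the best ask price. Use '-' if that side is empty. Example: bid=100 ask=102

Answer: bid=98 ask=-
bid=- ask=-
bid=99 ask=-
bid=99 ask=100
bid=99 ask=100
bid=95 ask=96
bid=95 ask=100
bid=100 ask=-

Derivation:
After op 1 [order #1] limit_buy(price=98, qty=3): fills=none; bids=[#1:3@98] asks=[-]
After op 2 cancel(order #1): fills=none; bids=[-] asks=[-]
After op 3 [order #2] limit_buy(price=99, qty=2): fills=none; bids=[#2:2@99] asks=[-]
After op 4 [order #3] limit_sell(price=100, qty=4): fills=none; bids=[#2:2@99] asks=[#3:4@100]
After op 5 [order #4] limit_buy(price=95, qty=1): fills=none; bids=[#2:2@99 #4:1@95] asks=[#3:4@100]
After op 6 [order #5] limit_sell(price=96, qty=7): fills=#2x#5:2@99; bids=[#4:1@95] asks=[#5:5@96 #3:4@100]
After op 7 [order #6] limit_buy(price=102, qty=7): fills=#6x#5:5@96 #6x#3:2@100; bids=[#4:1@95] asks=[#3:2@100]
After op 8 [order #7] limit_buy(price=100, qty=4): fills=#7x#3:2@100; bids=[#7:2@100 #4:1@95] asks=[-]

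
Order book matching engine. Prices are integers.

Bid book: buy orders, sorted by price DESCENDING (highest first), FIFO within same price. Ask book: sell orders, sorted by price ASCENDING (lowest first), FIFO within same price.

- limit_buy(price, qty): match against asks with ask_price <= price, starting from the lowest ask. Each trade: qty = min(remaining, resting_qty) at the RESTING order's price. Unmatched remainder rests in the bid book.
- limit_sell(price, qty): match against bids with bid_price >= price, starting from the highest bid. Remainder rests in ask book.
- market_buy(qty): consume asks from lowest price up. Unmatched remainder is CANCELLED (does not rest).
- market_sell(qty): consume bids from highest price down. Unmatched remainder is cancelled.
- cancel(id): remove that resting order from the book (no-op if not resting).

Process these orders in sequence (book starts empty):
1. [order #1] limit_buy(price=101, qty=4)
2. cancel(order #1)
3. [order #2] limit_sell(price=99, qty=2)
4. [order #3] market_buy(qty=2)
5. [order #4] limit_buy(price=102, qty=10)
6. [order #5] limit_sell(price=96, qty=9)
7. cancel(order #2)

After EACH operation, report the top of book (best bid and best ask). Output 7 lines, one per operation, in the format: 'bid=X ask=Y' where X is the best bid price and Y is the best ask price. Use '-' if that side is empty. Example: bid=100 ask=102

After op 1 [order #1] limit_buy(price=101, qty=4): fills=none; bids=[#1:4@101] asks=[-]
After op 2 cancel(order #1): fills=none; bids=[-] asks=[-]
After op 3 [order #2] limit_sell(price=99, qty=2): fills=none; bids=[-] asks=[#2:2@99]
After op 4 [order #3] market_buy(qty=2): fills=#3x#2:2@99; bids=[-] asks=[-]
After op 5 [order #4] limit_buy(price=102, qty=10): fills=none; bids=[#4:10@102] asks=[-]
After op 6 [order #5] limit_sell(price=96, qty=9): fills=#4x#5:9@102; bids=[#4:1@102] asks=[-]
After op 7 cancel(order #2): fills=none; bids=[#4:1@102] asks=[-]

Answer: bid=101 ask=-
bid=- ask=-
bid=- ask=99
bid=- ask=-
bid=102 ask=-
bid=102 ask=-
bid=102 ask=-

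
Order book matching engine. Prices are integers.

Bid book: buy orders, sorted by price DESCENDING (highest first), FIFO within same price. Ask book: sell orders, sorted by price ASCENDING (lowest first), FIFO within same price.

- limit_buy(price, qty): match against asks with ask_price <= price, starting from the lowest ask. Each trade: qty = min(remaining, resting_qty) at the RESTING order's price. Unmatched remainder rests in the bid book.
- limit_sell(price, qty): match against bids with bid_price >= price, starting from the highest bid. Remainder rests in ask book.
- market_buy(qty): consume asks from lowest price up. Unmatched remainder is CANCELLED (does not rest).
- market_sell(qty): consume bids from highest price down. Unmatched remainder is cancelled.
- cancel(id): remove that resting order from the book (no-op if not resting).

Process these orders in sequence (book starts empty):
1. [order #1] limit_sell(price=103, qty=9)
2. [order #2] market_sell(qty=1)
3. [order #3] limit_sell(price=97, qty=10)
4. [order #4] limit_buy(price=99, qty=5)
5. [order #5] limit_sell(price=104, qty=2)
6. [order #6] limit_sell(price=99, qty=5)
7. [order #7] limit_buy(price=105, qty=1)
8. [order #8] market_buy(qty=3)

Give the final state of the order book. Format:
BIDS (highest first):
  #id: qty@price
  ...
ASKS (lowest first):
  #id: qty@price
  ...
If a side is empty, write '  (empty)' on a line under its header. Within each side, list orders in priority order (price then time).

Answer: BIDS (highest first):
  (empty)
ASKS (lowest first):
  #3: 1@97
  #6: 5@99
  #1: 9@103
  #5: 2@104

Derivation:
After op 1 [order #1] limit_sell(price=103, qty=9): fills=none; bids=[-] asks=[#1:9@103]
After op 2 [order #2] market_sell(qty=1): fills=none; bids=[-] asks=[#1:9@103]
After op 3 [order #3] limit_sell(price=97, qty=10): fills=none; bids=[-] asks=[#3:10@97 #1:9@103]
After op 4 [order #4] limit_buy(price=99, qty=5): fills=#4x#3:5@97; bids=[-] asks=[#3:5@97 #1:9@103]
After op 5 [order #5] limit_sell(price=104, qty=2): fills=none; bids=[-] asks=[#3:5@97 #1:9@103 #5:2@104]
After op 6 [order #6] limit_sell(price=99, qty=5): fills=none; bids=[-] asks=[#3:5@97 #6:5@99 #1:9@103 #5:2@104]
After op 7 [order #7] limit_buy(price=105, qty=1): fills=#7x#3:1@97; bids=[-] asks=[#3:4@97 #6:5@99 #1:9@103 #5:2@104]
After op 8 [order #8] market_buy(qty=3): fills=#8x#3:3@97; bids=[-] asks=[#3:1@97 #6:5@99 #1:9@103 #5:2@104]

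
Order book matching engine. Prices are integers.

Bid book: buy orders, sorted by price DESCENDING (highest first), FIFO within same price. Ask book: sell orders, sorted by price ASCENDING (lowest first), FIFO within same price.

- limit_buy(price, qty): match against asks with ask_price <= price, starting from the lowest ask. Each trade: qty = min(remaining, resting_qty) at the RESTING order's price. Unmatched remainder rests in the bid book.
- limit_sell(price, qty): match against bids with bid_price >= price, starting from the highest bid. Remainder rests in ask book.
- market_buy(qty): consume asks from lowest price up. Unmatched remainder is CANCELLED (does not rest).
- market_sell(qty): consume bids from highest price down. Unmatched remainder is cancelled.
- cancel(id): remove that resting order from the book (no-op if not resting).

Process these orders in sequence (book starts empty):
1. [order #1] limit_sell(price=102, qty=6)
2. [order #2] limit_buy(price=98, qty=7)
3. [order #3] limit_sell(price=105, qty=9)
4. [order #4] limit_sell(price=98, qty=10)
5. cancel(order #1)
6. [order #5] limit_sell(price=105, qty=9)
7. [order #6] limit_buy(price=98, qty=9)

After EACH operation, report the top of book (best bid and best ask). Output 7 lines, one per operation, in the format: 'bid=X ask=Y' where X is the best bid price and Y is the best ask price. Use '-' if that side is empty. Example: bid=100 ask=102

Answer: bid=- ask=102
bid=98 ask=102
bid=98 ask=102
bid=- ask=98
bid=- ask=98
bid=- ask=98
bid=98 ask=105

Derivation:
After op 1 [order #1] limit_sell(price=102, qty=6): fills=none; bids=[-] asks=[#1:6@102]
After op 2 [order #2] limit_buy(price=98, qty=7): fills=none; bids=[#2:7@98] asks=[#1:6@102]
After op 3 [order #3] limit_sell(price=105, qty=9): fills=none; bids=[#2:7@98] asks=[#1:6@102 #3:9@105]
After op 4 [order #4] limit_sell(price=98, qty=10): fills=#2x#4:7@98; bids=[-] asks=[#4:3@98 #1:6@102 #3:9@105]
After op 5 cancel(order #1): fills=none; bids=[-] asks=[#4:3@98 #3:9@105]
After op 6 [order #5] limit_sell(price=105, qty=9): fills=none; bids=[-] asks=[#4:3@98 #3:9@105 #5:9@105]
After op 7 [order #6] limit_buy(price=98, qty=9): fills=#6x#4:3@98; bids=[#6:6@98] asks=[#3:9@105 #5:9@105]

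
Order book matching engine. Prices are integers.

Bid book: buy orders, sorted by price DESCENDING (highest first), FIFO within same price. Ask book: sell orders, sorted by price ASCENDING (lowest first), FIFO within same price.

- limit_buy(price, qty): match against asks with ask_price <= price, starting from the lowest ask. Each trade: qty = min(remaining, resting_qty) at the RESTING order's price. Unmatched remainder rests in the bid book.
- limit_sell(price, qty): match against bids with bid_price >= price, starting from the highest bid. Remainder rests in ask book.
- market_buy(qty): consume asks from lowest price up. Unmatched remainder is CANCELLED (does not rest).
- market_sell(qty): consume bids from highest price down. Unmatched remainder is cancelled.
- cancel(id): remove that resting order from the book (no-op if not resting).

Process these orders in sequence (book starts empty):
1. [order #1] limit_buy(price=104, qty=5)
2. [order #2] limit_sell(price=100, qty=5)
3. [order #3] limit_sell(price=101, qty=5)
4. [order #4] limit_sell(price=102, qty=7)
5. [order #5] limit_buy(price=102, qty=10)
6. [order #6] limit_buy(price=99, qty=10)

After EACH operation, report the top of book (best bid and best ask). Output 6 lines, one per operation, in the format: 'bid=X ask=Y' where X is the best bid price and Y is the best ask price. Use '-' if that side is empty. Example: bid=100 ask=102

Answer: bid=104 ask=-
bid=- ask=-
bid=- ask=101
bid=- ask=101
bid=- ask=102
bid=99 ask=102

Derivation:
After op 1 [order #1] limit_buy(price=104, qty=5): fills=none; bids=[#1:5@104] asks=[-]
After op 2 [order #2] limit_sell(price=100, qty=5): fills=#1x#2:5@104; bids=[-] asks=[-]
After op 3 [order #3] limit_sell(price=101, qty=5): fills=none; bids=[-] asks=[#3:5@101]
After op 4 [order #4] limit_sell(price=102, qty=7): fills=none; bids=[-] asks=[#3:5@101 #4:7@102]
After op 5 [order #5] limit_buy(price=102, qty=10): fills=#5x#3:5@101 #5x#4:5@102; bids=[-] asks=[#4:2@102]
After op 6 [order #6] limit_buy(price=99, qty=10): fills=none; bids=[#6:10@99] asks=[#4:2@102]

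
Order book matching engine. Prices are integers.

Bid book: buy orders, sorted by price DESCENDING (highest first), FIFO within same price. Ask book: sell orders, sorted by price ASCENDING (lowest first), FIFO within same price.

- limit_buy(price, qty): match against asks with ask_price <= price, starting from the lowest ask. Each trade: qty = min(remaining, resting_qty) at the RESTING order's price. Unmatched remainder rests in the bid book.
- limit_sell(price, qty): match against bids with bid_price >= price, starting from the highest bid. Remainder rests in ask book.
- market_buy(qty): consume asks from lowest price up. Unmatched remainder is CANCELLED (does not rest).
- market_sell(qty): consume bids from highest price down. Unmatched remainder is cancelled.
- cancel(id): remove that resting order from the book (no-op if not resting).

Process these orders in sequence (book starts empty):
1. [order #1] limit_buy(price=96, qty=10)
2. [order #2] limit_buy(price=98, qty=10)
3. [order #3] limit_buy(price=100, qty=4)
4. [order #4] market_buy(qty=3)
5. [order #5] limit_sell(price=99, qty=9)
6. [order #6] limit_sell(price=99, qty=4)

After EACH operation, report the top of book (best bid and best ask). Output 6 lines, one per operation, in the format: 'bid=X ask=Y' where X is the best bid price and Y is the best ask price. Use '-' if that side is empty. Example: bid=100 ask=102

After op 1 [order #1] limit_buy(price=96, qty=10): fills=none; bids=[#1:10@96] asks=[-]
After op 2 [order #2] limit_buy(price=98, qty=10): fills=none; bids=[#2:10@98 #1:10@96] asks=[-]
After op 3 [order #3] limit_buy(price=100, qty=4): fills=none; bids=[#3:4@100 #2:10@98 #1:10@96] asks=[-]
After op 4 [order #4] market_buy(qty=3): fills=none; bids=[#3:4@100 #2:10@98 #1:10@96] asks=[-]
After op 5 [order #5] limit_sell(price=99, qty=9): fills=#3x#5:4@100; bids=[#2:10@98 #1:10@96] asks=[#5:5@99]
After op 6 [order #6] limit_sell(price=99, qty=4): fills=none; bids=[#2:10@98 #1:10@96] asks=[#5:5@99 #6:4@99]

Answer: bid=96 ask=-
bid=98 ask=-
bid=100 ask=-
bid=100 ask=-
bid=98 ask=99
bid=98 ask=99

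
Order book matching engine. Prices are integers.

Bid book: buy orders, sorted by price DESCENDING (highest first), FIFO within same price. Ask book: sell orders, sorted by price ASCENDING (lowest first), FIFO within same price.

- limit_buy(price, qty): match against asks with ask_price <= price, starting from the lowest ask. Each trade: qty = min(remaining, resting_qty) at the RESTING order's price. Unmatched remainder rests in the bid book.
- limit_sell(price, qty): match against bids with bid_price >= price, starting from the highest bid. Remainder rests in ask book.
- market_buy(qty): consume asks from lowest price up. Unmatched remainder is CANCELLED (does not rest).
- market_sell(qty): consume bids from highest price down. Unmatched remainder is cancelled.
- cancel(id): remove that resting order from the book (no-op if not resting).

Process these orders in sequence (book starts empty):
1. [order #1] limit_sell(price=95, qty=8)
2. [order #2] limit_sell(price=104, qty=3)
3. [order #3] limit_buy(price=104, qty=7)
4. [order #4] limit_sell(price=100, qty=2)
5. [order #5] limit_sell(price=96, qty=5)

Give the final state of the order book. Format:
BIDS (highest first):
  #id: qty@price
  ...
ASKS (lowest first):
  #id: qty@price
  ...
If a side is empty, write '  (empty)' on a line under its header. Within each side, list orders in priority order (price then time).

After op 1 [order #1] limit_sell(price=95, qty=8): fills=none; bids=[-] asks=[#1:8@95]
After op 2 [order #2] limit_sell(price=104, qty=3): fills=none; bids=[-] asks=[#1:8@95 #2:3@104]
After op 3 [order #3] limit_buy(price=104, qty=7): fills=#3x#1:7@95; bids=[-] asks=[#1:1@95 #2:3@104]
After op 4 [order #4] limit_sell(price=100, qty=2): fills=none; bids=[-] asks=[#1:1@95 #4:2@100 #2:3@104]
After op 5 [order #5] limit_sell(price=96, qty=5): fills=none; bids=[-] asks=[#1:1@95 #5:5@96 #4:2@100 #2:3@104]

Answer: BIDS (highest first):
  (empty)
ASKS (lowest first):
  #1: 1@95
  #5: 5@96
  #4: 2@100
  #2: 3@104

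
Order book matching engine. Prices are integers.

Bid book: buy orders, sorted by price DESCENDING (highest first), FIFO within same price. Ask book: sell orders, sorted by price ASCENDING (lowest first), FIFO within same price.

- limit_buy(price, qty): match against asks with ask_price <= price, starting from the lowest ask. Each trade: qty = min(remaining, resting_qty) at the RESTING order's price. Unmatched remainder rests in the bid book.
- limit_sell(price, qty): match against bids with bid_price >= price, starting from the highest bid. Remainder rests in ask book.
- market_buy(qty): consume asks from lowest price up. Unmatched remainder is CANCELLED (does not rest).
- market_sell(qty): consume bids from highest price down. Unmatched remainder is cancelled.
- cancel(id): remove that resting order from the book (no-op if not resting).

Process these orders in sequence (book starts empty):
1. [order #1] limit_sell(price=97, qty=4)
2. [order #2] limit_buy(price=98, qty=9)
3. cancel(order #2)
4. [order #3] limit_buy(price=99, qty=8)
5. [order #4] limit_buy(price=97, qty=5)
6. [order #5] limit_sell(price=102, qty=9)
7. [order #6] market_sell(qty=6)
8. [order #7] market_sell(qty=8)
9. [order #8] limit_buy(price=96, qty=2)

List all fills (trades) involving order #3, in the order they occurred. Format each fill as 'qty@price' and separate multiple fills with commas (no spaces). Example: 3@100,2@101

Answer: 6@99,2@99

Derivation:
After op 1 [order #1] limit_sell(price=97, qty=4): fills=none; bids=[-] asks=[#1:4@97]
After op 2 [order #2] limit_buy(price=98, qty=9): fills=#2x#1:4@97; bids=[#2:5@98] asks=[-]
After op 3 cancel(order #2): fills=none; bids=[-] asks=[-]
After op 4 [order #3] limit_buy(price=99, qty=8): fills=none; bids=[#3:8@99] asks=[-]
After op 5 [order #4] limit_buy(price=97, qty=5): fills=none; bids=[#3:8@99 #4:5@97] asks=[-]
After op 6 [order #5] limit_sell(price=102, qty=9): fills=none; bids=[#3:8@99 #4:5@97] asks=[#5:9@102]
After op 7 [order #6] market_sell(qty=6): fills=#3x#6:6@99; bids=[#3:2@99 #4:5@97] asks=[#5:9@102]
After op 8 [order #7] market_sell(qty=8): fills=#3x#7:2@99 #4x#7:5@97; bids=[-] asks=[#5:9@102]
After op 9 [order #8] limit_buy(price=96, qty=2): fills=none; bids=[#8:2@96] asks=[#5:9@102]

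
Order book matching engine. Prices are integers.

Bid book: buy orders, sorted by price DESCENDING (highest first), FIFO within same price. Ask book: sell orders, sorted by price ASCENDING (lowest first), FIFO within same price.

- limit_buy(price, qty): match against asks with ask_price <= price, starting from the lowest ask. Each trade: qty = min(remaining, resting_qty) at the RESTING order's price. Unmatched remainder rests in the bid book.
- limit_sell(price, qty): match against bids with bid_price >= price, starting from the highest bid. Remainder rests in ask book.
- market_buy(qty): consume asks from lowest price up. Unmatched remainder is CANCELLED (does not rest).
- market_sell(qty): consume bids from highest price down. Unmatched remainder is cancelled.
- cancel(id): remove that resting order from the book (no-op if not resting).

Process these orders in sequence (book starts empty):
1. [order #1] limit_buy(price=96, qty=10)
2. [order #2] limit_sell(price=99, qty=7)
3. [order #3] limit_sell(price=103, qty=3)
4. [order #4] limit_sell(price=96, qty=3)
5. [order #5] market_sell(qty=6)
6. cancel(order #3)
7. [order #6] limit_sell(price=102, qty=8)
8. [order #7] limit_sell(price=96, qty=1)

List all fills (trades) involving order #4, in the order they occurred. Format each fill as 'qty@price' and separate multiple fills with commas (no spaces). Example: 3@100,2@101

Answer: 3@96

Derivation:
After op 1 [order #1] limit_buy(price=96, qty=10): fills=none; bids=[#1:10@96] asks=[-]
After op 2 [order #2] limit_sell(price=99, qty=7): fills=none; bids=[#1:10@96] asks=[#2:7@99]
After op 3 [order #3] limit_sell(price=103, qty=3): fills=none; bids=[#1:10@96] asks=[#2:7@99 #3:3@103]
After op 4 [order #4] limit_sell(price=96, qty=3): fills=#1x#4:3@96; bids=[#1:7@96] asks=[#2:7@99 #3:3@103]
After op 5 [order #5] market_sell(qty=6): fills=#1x#5:6@96; bids=[#1:1@96] asks=[#2:7@99 #3:3@103]
After op 6 cancel(order #3): fills=none; bids=[#1:1@96] asks=[#2:7@99]
After op 7 [order #6] limit_sell(price=102, qty=8): fills=none; bids=[#1:1@96] asks=[#2:7@99 #6:8@102]
After op 8 [order #7] limit_sell(price=96, qty=1): fills=#1x#7:1@96; bids=[-] asks=[#2:7@99 #6:8@102]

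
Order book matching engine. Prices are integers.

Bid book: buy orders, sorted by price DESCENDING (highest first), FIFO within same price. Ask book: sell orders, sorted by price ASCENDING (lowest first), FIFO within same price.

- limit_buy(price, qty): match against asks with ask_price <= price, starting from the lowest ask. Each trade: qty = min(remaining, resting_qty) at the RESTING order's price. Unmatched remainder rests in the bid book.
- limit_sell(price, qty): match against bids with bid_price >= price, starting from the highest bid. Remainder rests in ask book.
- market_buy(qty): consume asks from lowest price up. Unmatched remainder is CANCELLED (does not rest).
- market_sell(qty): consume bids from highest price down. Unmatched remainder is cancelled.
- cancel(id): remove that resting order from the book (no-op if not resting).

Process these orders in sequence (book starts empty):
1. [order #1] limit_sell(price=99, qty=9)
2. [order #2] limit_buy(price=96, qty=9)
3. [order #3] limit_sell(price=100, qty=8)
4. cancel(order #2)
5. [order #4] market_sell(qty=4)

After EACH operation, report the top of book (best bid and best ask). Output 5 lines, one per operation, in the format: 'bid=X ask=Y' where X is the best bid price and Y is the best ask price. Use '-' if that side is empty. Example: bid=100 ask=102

After op 1 [order #1] limit_sell(price=99, qty=9): fills=none; bids=[-] asks=[#1:9@99]
After op 2 [order #2] limit_buy(price=96, qty=9): fills=none; bids=[#2:9@96] asks=[#1:9@99]
After op 3 [order #3] limit_sell(price=100, qty=8): fills=none; bids=[#2:9@96] asks=[#1:9@99 #3:8@100]
After op 4 cancel(order #2): fills=none; bids=[-] asks=[#1:9@99 #3:8@100]
After op 5 [order #4] market_sell(qty=4): fills=none; bids=[-] asks=[#1:9@99 #3:8@100]

Answer: bid=- ask=99
bid=96 ask=99
bid=96 ask=99
bid=- ask=99
bid=- ask=99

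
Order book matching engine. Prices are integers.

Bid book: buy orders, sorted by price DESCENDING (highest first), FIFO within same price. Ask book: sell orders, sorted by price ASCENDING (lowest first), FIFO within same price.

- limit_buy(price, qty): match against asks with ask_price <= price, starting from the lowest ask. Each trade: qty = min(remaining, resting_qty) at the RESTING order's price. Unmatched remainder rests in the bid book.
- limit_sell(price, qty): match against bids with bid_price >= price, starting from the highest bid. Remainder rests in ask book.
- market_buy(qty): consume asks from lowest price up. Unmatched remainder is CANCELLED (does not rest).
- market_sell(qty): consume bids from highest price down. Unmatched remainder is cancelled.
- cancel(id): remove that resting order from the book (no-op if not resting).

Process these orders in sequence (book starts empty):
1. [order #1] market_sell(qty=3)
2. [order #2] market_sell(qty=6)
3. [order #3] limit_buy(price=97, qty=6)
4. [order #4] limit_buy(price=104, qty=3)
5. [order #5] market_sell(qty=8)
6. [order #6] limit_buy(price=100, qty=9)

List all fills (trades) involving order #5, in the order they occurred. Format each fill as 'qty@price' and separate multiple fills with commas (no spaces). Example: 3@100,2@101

After op 1 [order #1] market_sell(qty=3): fills=none; bids=[-] asks=[-]
After op 2 [order #2] market_sell(qty=6): fills=none; bids=[-] asks=[-]
After op 3 [order #3] limit_buy(price=97, qty=6): fills=none; bids=[#3:6@97] asks=[-]
After op 4 [order #4] limit_buy(price=104, qty=3): fills=none; bids=[#4:3@104 #3:6@97] asks=[-]
After op 5 [order #5] market_sell(qty=8): fills=#4x#5:3@104 #3x#5:5@97; bids=[#3:1@97] asks=[-]
After op 6 [order #6] limit_buy(price=100, qty=9): fills=none; bids=[#6:9@100 #3:1@97] asks=[-]

Answer: 3@104,5@97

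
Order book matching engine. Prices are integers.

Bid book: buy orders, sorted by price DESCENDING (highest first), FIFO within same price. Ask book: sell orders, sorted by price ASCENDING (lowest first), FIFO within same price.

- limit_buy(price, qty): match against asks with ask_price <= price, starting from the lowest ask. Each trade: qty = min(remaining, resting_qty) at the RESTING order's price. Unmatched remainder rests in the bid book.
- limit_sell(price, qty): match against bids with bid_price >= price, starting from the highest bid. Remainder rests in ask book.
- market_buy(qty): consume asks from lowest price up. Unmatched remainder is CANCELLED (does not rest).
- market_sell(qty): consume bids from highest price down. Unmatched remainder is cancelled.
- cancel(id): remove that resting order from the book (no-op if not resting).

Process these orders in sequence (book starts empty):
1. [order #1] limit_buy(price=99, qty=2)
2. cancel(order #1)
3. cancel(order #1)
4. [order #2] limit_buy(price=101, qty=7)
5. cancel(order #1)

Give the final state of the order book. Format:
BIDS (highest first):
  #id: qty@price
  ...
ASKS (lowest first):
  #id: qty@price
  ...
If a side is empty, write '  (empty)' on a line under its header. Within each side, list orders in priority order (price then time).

Answer: BIDS (highest first):
  #2: 7@101
ASKS (lowest first):
  (empty)

Derivation:
After op 1 [order #1] limit_buy(price=99, qty=2): fills=none; bids=[#1:2@99] asks=[-]
After op 2 cancel(order #1): fills=none; bids=[-] asks=[-]
After op 3 cancel(order #1): fills=none; bids=[-] asks=[-]
After op 4 [order #2] limit_buy(price=101, qty=7): fills=none; bids=[#2:7@101] asks=[-]
After op 5 cancel(order #1): fills=none; bids=[#2:7@101] asks=[-]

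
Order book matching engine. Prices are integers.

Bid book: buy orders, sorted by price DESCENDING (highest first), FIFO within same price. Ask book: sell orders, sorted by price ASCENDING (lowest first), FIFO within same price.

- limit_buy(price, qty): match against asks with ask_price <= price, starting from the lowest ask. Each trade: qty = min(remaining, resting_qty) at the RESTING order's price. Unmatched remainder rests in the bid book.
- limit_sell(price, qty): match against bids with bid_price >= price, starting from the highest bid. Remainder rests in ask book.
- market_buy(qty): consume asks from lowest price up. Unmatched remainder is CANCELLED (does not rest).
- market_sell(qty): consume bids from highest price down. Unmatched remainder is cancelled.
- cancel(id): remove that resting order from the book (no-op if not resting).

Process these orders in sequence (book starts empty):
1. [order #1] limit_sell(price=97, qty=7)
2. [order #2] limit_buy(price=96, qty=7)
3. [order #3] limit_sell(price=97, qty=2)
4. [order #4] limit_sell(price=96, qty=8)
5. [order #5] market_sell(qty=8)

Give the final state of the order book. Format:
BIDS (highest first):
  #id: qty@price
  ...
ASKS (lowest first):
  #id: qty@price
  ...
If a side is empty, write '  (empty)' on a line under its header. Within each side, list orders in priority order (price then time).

Answer: BIDS (highest first):
  (empty)
ASKS (lowest first):
  #4: 1@96
  #1: 7@97
  #3: 2@97

Derivation:
After op 1 [order #1] limit_sell(price=97, qty=7): fills=none; bids=[-] asks=[#1:7@97]
After op 2 [order #2] limit_buy(price=96, qty=7): fills=none; bids=[#2:7@96] asks=[#1:7@97]
After op 3 [order #3] limit_sell(price=97, qty=2): fills=none; bids=[#2:7@96] asks=[#1:7@97 #3:2@97]
After op 4 [order #4] limit_sell(price=96, qty=8): fills=#2x#4:7@96; bids=[-] asks=[#4:1@96 #1:7@97 #3:2@97]
After op 5 [order #5] market_sell(qty=8): fills=none; bids=[-] asks=[#4:1@96 #1:7@97 #3:2@97]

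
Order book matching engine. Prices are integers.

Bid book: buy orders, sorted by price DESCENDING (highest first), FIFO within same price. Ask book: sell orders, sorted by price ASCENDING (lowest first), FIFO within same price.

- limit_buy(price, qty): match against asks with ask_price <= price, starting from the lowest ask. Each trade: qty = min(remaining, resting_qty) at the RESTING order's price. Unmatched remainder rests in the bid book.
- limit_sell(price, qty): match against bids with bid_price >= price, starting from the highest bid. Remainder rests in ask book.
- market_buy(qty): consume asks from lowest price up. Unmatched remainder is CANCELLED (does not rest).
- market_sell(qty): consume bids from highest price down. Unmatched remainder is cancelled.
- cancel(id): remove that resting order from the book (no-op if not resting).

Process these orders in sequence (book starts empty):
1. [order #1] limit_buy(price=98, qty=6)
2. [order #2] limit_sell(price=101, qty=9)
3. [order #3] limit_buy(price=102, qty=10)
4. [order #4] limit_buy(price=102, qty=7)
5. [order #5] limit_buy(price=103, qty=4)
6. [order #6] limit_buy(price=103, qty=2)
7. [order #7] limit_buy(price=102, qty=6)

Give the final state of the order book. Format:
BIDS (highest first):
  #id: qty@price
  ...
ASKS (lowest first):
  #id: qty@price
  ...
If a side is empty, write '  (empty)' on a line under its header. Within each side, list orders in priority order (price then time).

Answer: BIDS (highest first):
  #5: 4@103
  #6: 2@103
  #3: 1@102
  #4: 7@102
  #7: 6@102
  #1: 6@98
ASKS (lowest first):
  (empty)

Derivation:
After op 1 [order #1] limit_buy(price=98, qty=6): fills=none; bids=[#1:6@98] asks=[-]
After op 2 [order #2] limit_sell(price=101, qty=9): fills=none; bids=[#1:6@98] asks=[#2:9@101]
After op 3 [order #3] limit_buy(price=102, qty=10): fills=#3x#2:9@101; bids=[#3:1@102 #1:6@98] asks=[-]
After op 4 [order #4] limit_buy(price=102, qty=7): fills=none; bids=[#3:1@102 #4:7@102 #1:6@98] asks=[-]
After op 5 [order #5] limit_buy(price=103, qty=4): fills=none; bids=[#5:4@103 #3:1@102 #4:7@102 #1:6@98] asks=[-]
After op 6 [order #6] limit_buy(price=103, qty=2): fills=none; bids=[#5:4@103 #6:2@103 #3:1@102 #4:7@102 #1:6@98] asks=[-]
After op 7 [order #7] limit_buy(price=102, qty=6): fills=none; bids=[#5:4@103 #6:2@103 #3:1@102 #4:7@102 #7:6@102 #1:6@98] asks=[-]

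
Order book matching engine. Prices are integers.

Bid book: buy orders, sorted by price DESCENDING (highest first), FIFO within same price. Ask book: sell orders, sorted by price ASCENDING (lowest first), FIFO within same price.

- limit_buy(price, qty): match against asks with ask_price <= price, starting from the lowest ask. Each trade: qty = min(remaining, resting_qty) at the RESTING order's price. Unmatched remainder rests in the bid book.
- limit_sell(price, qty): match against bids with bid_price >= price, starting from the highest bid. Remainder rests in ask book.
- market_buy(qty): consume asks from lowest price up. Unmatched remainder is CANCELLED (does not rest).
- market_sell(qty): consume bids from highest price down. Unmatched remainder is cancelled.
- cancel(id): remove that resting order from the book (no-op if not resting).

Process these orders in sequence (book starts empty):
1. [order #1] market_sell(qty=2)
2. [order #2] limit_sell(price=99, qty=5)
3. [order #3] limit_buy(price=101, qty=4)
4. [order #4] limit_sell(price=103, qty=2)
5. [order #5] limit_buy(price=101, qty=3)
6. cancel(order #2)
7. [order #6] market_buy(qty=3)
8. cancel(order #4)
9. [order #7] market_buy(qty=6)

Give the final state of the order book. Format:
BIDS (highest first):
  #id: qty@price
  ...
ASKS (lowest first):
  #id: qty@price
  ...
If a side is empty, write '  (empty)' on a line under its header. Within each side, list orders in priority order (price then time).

After op 1 [order #1] market_sell(qty=2): fills=none; bids=[-] asks=[-]
After op 2 [order #2] limit_sell(price=99, qty=5): fills=none; bids=[-] asks=[#2:5@99]
After op 3 [order #3] limit_buy(price=101, qty=4): fills=#3x#2:4@99; bids=[-] asks=[#2:1@99]
After op 4 [order #4] limit_sell(price=103, qty=2): fills=none; bids=[-] asks=[#2:1@99 #4:2@103]
After op 5 [order #5] limit_buy(price=101, qty=3): fills=#5x#2:1@99; bids=[#5:2@101] asks=[#4:2@103]
After op 6 cancel(order #2): fills=none; bids=[#5:2@101] asks=[#4:2@103]
After op 7 [order #6] market_buy(qty=3): fills=#6x#4:2@103; bids=[#5:2@101] asks=[-]
After op 8 cancel(order #4): fills=none; bids=[#5:2@101] asks=[-]
After op 9 [order #7] market_buy(qty=6): fills=none; bids=[#5:2@101] asks=[-]

Answer: BIDS (highest first):
  #5: 2@101
ASKS (lowest first):
  (empty)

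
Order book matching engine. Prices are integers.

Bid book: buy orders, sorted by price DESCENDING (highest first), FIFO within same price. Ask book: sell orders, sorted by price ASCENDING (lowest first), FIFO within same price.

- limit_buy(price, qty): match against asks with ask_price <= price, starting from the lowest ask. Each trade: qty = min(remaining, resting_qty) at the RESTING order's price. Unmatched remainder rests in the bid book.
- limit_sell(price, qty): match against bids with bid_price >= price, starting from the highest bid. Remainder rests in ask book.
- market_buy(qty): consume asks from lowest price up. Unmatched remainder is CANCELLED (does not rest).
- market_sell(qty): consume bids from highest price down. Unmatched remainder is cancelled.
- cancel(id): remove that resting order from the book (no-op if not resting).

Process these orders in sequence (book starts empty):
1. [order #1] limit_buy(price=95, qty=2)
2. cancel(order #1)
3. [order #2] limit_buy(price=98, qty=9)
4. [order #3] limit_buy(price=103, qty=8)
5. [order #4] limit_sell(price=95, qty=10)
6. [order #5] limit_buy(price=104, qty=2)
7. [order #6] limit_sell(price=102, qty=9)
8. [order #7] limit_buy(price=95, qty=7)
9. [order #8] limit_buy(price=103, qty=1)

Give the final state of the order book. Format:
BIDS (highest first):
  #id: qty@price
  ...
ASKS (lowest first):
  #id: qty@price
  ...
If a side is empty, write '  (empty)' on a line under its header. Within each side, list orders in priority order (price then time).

Answer: BIDS (highest first):
  #2: 7@98
  #7: 7@95
ASKS (lowest first):
  #6: 6@102

Derivation:
After op 1 [order #1] limit_buy(price=95, qty=2): fills=none; bids=[#1:2@95] asks=[-]
After op 2 cancel(order #1): fills=none; bids=[-] asks=[-]
After op 3 [order #2] limit_buy(price=98, qty=9): fills=none; bids=[#2:9@98] asks=[-]
After op 4 [order #3] limit_buy(price=103, qty=8): fills=none; bids=[#3:8@103 #2:9@98] asks=[-]
After op 5 [order #4] limit_sell(price=95, qty=10): fills=#3x#4:8@103 #2x#4:2@98; bids=[#2:7@98] asks=[-]
After op 6 [order #5] limit_buy(price=104, qty=2): fills=none; bids=[#5:2@104 #2:7@98] asks=[-]
After op 7 [order #6] limit_sell(price=102, qty=9): fills=#5x#6:2@104; bids=[#2:7@98] asks=[#6:7@102]
After op 8 [order #7] limit_buy(price=95, qty=7): fills=none; bids=[#2:7@98 #7:7@95] asks=[#6:7@102]
After op 9 [order #8] limit_buy(price=103, qty=1): fills=#8x#6:1@102; bids=[#2:7@98 #7:7@95] asks=[#6:6@102]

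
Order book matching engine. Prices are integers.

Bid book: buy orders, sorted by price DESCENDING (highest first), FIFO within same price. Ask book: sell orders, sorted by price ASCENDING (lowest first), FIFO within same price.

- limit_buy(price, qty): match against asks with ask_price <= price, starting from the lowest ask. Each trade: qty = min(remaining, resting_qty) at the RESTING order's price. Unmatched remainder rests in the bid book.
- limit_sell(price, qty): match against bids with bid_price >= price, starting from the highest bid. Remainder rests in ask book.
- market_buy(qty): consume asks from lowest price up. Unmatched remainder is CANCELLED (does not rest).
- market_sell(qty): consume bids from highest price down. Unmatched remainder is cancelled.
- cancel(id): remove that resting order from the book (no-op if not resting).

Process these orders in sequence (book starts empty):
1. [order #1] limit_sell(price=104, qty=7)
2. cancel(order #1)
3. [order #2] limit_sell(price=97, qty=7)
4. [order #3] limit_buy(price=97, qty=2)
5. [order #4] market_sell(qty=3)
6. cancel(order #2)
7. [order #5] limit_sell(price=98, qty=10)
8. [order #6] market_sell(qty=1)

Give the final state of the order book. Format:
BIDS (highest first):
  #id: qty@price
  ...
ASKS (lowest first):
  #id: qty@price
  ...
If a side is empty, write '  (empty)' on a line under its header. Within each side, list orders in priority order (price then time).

After op 1 [order #1] limit_sell(price=104, qty=7): fills=none; bids=[-] asks=[#1:7@104]
After op 2 cancel(order #1): fills=none; bids=[-] asks=[-]
After op 3 [order #2] limit_sell(price=97, qty=7): fills=none; bids=[-] asks=[#2:7@97]
After op 4 [order #3] limit_buy(price=97, qty=2): fills=#3x#2:2@97; bids=[-] asks=[#2:5@97]
After op 5 [order #4] market_sell(qty=3): fills=none; bids=[-] asks=[#2:5@97]
After op 6 cancel(order #2): fills=none; bids=[-] asks=[-]
After op 7 [order #5] limit_sell(price=98, qty=10): fills=none; bids=[-] asks=[#5:10@98]
After op 8 [order #6] market_sell(qty=1): fills=none; bids=[-] asks=[#5:10@98]

Answer: BIDS (highest first):
  (empty)
ASKS (lowest first):
  #5: 10@98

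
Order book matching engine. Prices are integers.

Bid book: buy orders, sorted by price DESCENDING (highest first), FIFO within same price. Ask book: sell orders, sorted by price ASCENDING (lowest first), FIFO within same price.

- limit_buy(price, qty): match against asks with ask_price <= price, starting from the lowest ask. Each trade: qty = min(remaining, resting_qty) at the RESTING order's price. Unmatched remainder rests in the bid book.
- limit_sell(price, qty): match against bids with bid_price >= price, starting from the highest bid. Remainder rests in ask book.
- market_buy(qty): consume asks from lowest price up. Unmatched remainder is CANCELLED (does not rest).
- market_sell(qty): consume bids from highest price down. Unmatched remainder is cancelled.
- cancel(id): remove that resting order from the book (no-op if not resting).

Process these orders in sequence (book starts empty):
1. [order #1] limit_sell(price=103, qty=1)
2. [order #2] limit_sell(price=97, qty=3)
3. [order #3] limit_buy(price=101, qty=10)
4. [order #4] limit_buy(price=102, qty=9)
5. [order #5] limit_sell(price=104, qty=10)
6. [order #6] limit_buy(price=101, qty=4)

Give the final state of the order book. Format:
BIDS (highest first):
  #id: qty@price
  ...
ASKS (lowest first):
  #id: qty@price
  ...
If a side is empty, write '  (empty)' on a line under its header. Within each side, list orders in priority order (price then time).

Answer: BIDS (highest first):
  #4: 9@102
  #3: 7@101
  #6: 4@101
ASKS (lowest first):
  #1: 1@103
  #5: 10@104

Derivation:
After op 1 [order #1] limit_sell(price=103, qty=1): fills=none; bids=[-] asks=[#1:1@103]
After op 2 [order #2] limit_sell(price=97, qty=3): fills=none; bids=[-] asks=[#2:3@97 #1:1@103]
After op 3 [order #3] limit_buy(price=101, qty=10): fills=#3x#2:3@97; bids=[#3:7@101] asks=[#1:1@103]
After op 4 [order #4] limit_buy(price=102, qty=9): fills=none; bids=[#4:9@102 #3:7@101] asks=[#1:1@103]
After op 5 [order #5] limit_sell(price=104, qty=10): fills=none; bids=[#4:9@102 #3:7@101] asks=[#1:1@103 #5:10@104]
After op 6 [order #6] limit_buy(price=101, qty=4): fills=none; bids=[#4:9@102 #3:7@101 #6:4@101] asks=[#1:1@103 #5:10@104]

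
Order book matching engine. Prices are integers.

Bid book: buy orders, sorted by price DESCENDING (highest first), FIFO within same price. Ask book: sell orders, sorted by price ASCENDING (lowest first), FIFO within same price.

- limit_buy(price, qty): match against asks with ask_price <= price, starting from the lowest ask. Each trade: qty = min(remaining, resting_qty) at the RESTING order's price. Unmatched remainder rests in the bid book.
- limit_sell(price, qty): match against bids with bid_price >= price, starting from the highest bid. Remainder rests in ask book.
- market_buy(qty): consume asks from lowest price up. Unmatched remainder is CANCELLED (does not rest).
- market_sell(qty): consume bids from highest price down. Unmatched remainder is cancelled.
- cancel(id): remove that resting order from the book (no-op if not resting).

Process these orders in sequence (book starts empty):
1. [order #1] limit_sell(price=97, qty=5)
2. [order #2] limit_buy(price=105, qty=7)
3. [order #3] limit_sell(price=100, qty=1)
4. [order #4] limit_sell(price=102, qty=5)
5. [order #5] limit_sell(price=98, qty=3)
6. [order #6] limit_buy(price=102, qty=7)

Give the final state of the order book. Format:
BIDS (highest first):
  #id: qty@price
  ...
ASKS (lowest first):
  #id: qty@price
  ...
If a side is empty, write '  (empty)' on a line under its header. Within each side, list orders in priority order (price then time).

Answer: BIDS (highest first):
  (empty)
ASKS (lowest first):
  (empty)

Derivation:
After op 1 [order #1] limit_sell(price=97, qty=5): fills=none; bids=[-] asks=[#1:5@97]
After op 2 [order #2] limit_buy(price=105, qty=7): fills=#2x#1:5@97; bids=[#2:2@105] asks=[-]
After op 3 [order #3] limit_sell(price=100, qty=1): fills=#2x#3:1@105; bids=[#2:1@105] asks=[-]
After op 4 [order #4] limit_sell(price=102, qty=5): fills=#2x#4:1@105; bids=[-] asks=[#4:4@102]
After op 5 [order #5] limit_sell(price=98, qty=3): fills=none; bids=[-] asks=[#5:3@98 #4:4@102]
After op 6 [order #6] limit_buy(price=102, qty=7): fills=#6x#5:3@98 #6x#4:4@102; bids=[-] asks=[-]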